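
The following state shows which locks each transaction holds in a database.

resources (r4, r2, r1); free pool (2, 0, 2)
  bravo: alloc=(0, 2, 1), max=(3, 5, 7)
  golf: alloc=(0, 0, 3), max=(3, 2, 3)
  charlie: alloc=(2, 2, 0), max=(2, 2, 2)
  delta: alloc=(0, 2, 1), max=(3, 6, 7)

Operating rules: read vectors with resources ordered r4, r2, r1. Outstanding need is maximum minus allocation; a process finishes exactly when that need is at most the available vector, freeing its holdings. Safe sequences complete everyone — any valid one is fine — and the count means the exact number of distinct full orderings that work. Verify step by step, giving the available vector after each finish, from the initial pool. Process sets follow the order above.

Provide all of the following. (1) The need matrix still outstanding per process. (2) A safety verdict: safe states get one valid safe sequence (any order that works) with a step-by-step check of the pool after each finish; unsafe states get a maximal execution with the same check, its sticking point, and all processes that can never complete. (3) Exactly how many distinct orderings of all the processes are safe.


(1) Need matrix, components ordered r4, r2, r1:
  bravo: (3, 3, 6)
  golf: (3, 2, 0)
  charlie: (0, 0, 2)
  delta: (3, 4, 6)
(2) UNSAFE — no complete ordering exists.
Key observation: once charlie, golf finish, the pool peaks at (4, 2, 5) — and every remaining process still needs more r2 than that.
Going as far as possible: charlie, golf; after that, nothing fits. Step-by-step check:
  pool = (2, 0, 2)
  charlie: need (0, 0, 2) fits (2, 0, 2); releases (2, 2, 0), pool now (4, 2, 2)
  golf: need (3, 2, 0) fits (4, 2, 2); releases (0, 0, 3), pool now (4, 2, 5)
  bravo still needs (3, 3, 6) but only (4, 2, 5) is free — short on r2 and r1
  delta still needs (3, 4, 6) but only (4, 2, 5) is free — short on r2 and r1
Processes that can never finish: bravo and delta.
(3) Precisely 0 of the possible complete orderings are safe sequences.


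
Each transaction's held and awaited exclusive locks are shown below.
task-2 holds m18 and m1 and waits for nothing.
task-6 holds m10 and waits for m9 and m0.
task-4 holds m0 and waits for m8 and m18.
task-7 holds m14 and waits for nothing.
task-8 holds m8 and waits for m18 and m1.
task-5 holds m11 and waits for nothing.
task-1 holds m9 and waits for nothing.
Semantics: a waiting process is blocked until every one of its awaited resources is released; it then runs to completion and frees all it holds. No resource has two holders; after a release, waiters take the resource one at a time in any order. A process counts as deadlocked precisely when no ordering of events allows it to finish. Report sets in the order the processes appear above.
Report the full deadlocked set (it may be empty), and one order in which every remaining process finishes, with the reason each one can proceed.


Nothing here is deadlocked.
Key observation: no waiting chain loops back on itself — every chain ends at a process that waits on nothing, so everyone eventually runs.
A valid finishing order for the others: task-2, task-5, task-8, task-7, task-1, task-4, task-6.
Check, step by step:
  task-2 waits on nothing -> runs at once and releases m18 and m1
  task-5 waits on nothing -> runs at once and releases m11
  run task-8 (all its waits — m18 and m1 — are resolved); releases m8
  task-7 waits on nothing -> runs at once and releases m14
  task-1 waits on nothing -> runs at once and releases m9
  run task-4 (all its waits — m8 and m18 — are resolved); releases m0
  run task-6 (all its waits — m9 and m0 — are resolved); releases m10


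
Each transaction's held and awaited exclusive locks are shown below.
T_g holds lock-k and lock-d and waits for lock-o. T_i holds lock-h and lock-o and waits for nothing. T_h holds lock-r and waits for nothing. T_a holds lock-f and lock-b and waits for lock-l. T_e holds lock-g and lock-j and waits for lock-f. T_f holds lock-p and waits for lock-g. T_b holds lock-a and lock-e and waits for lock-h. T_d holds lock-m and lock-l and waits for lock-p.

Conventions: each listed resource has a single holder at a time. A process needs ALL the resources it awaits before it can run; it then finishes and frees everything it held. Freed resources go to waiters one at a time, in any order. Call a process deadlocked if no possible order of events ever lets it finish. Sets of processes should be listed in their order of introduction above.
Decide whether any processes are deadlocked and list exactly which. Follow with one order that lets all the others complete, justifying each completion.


Deadlocked: T_a, T_e, T_f and T_d.
Key observation: the waits loop around T_a -> T_d -> T_f -> T_e -> T_a with no way out; no other process is dragged down with it.
One completion order for the rest: T_i, T_g, T_h, T_b.
Check, step by step:
  T_i: no waits; runs immediately, freeing lock-h and lock-o
  T_g: everything it awaited (lock-o) is free; runs, freeing lock-k and lock-d
  T_h: no waits; runs immediately, freeing lock-r
  T_b: everything it awaited (lock-h) is free; runs, freeing lock-a and lock-e


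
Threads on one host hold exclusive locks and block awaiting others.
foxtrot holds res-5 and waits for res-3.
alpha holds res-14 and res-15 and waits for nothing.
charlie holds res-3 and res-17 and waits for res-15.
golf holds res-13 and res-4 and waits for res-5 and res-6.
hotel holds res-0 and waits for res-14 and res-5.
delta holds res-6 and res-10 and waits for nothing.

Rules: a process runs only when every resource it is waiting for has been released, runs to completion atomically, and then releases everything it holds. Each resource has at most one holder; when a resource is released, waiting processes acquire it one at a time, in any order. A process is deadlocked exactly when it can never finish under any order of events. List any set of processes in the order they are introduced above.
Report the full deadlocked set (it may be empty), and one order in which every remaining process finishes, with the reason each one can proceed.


Nothing here is deadlocked.
Key observation: the wait graph is acyclic; completion cascades from the unblocked processes through everyone else.
A valid finishing order for the others: delta, alpha, charlie, foxtrot, hotel, golf.
Walking it through:
  delta waits on nothing -> runs at once and releases res-6 and res-10
  alpha waits on nothing -> runs at once and releases res-14 and res-15
  charlie: everything it awaited (res-15) is free; runs, freeing res-3 and res-17
  foxtrot: everything it awaited (res-3) is free; runs, freeing res-5
  hotel: everything it awaited (res-14 and res-5) is free; runs, freeing res-0
  golf: everything it awaited (res-5 and res-6) is free; runs, freeing res-13 and res-4


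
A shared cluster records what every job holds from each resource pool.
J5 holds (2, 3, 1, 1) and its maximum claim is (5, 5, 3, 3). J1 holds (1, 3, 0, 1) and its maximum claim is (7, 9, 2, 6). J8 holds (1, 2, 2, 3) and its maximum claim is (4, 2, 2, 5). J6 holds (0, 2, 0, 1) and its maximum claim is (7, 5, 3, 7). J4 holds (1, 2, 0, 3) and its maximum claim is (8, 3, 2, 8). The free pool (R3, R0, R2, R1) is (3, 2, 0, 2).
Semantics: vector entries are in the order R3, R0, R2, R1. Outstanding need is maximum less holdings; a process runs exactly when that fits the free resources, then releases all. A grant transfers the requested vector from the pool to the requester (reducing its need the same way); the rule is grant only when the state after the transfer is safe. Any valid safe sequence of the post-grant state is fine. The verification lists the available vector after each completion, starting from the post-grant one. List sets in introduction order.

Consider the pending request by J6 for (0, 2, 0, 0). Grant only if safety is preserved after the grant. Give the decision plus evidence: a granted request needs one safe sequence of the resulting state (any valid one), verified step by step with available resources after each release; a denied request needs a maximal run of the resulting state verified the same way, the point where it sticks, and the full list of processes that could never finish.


DENY. Granting would leave the state unsafe.
Key observation: after J8, J5 the pool peaks at (6, 5, 3, 6), and each blocked process is short somewhere: J1 on R0; J6 on R3; J4 on R3.
After a pretend grant, a maximal execution: J8, J5 — then nothing else fits. Step-by-step check:
  pool = (3, 0, 0, 2)
  J8: need (3, 0, 0, 2) fits (3, 0, 0, 2); releases (1, 2, 2, 3), pool now (4, 2, 2, 5)
  J5: need (3, 2, 2, 2) fits (4, 2, 2, 5); releases (2, 3, 1, 1), pool now (6, 5, 3, 6)
  J1 still needs (6, 6, 2, 5) but only (6, 5, 3, 6) is free — short on R0
  J6 still needs (7, 1, 3, 6) but only (6, 5, 3, 6) is free — short on R3
  J4 still needs (7, 1, 2, 5) but only (6, 5, 3, 6) is free — short on R3
Processes that could never finish after the grant: J1, J6 and J4.


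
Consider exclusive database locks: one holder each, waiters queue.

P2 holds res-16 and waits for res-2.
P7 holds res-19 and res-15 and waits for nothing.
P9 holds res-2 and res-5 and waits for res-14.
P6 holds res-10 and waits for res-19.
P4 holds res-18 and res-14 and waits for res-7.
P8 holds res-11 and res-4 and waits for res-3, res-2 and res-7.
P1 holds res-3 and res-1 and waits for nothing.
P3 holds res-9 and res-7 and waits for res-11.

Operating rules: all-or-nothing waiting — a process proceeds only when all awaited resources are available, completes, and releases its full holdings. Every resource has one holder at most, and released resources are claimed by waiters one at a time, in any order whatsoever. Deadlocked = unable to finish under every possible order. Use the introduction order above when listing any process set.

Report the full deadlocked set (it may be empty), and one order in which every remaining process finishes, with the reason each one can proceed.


Deadlocked set: P2, P9, P4, P8 and P3.
Key observation: the wait chain closes on itself along P9 -> P4 -> P3 -> P8 -> P9; P2 waits into the deadlock from upstream.
A valid finishing order for the others: P7, P1, P6.
Verifying each step:
  P7 waits on nothing -> runs at once and releases res-19 and res-15
  P1 waits on nothing -> runs at once and releases res-3 and res-1
  P6: everything it awaited (res-19) is free; runs, freeing res-10


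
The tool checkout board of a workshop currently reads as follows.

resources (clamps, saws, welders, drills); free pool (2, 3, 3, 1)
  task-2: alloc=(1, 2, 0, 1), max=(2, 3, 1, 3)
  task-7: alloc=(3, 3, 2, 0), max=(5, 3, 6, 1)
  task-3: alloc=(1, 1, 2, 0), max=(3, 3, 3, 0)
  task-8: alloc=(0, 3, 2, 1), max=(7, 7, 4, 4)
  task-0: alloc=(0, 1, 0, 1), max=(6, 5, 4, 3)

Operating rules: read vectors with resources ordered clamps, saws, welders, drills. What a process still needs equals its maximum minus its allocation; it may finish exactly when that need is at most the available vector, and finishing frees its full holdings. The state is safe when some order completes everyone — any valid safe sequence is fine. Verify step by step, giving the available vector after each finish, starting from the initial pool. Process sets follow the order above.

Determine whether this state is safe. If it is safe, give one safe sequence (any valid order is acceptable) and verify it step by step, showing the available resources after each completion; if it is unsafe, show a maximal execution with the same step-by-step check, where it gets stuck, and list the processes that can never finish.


UNSAFE.
Key observation: the wall is drills: completing task-3, task-7 brings the pool only to (6, 7, 7, 1), and all the rest need more.
The run task-3, task-7 cannot be extended any further. Step-by-step check:
  pool = (2, 3, 3, 1)
  run task-3 (needs (2, 2, 1, 0), free (2, 3, 3, 1)); after release of (1, 1, 2, 0) the pool is (3, 4, 5, 1)
  run task-7 (needs (2, 0, 4, 1), free (3, 4, 5, 1)); after release of (3, 3, 2, 0) the pool is (6, 7, 7, 1)
  task-2 still needs (1, 1, 1, 2) but only (6, 7, 7, 1) is free — short on drills
  task-8 still needs (7, 4, 2, 3) but only (6, 7, 7, 1) is free — short on clamps and drills
  task-0 still needs (6, 4, 4, 2) but only (6, 7, 7, 1) is free — short on drills
Processes that can never finish: task-2, task-8 and task-0.


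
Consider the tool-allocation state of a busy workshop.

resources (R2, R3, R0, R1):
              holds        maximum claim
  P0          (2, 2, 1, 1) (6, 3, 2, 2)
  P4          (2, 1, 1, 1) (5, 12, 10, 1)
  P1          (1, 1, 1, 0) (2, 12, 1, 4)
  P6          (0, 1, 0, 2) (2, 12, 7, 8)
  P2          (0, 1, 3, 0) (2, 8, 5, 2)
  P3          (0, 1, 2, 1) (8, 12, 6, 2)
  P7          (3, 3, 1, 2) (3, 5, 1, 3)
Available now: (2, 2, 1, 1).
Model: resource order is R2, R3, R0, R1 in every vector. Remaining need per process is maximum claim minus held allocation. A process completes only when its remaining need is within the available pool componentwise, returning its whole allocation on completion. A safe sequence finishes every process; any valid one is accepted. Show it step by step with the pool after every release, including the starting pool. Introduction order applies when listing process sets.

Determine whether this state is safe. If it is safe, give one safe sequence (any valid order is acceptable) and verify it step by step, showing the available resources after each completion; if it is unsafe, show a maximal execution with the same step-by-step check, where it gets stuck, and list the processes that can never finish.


UNSAFE — no complete ordering exists.
Key observation: R3 is the bottleneck — with P7, P0, P2 done the pool holds (7, 8, 6, 4), short of every remaining need.
Going as far as possible: P7, P0, P2; after that, nothing fits. Step-by-step check:
  pool = (2, 2, 1, 1)
  P7 needs (0, 2, 0, 1) <= (2, 2, 1, 1) -> finishes; pool += (3, 3, 1, 2) = (5, 5, 2, 3)
  P0 needs (4, 1, 1, 1) <= (5, 5, 2, 3) -> finishes; pool += (2, 2, 1, 1) = (7, 7, 3, 4)
  P2 needs (2, 7, 2, 2) <= (7, 7, 3, 4) -> finishes; pool += (0, 1, 3, 0) = (7, 8, 6, 4)
  P4 cannot run: need (3, 11, 9, 0) vs free (7, 8, 6, 4) (insufficient R3 and R0)
  P1 cannot run: need (1, 11, 0, 4) vs free (7, 8, 6, 4) (insufficient R3)
  P6 cannot run: need (2, 11, 7, 6) vs free (7, 8, 6, 4) (insufficient R3, R0 and R1)
  P3 cannot run: need (8, 11, 4, 1) vs free (7, 8, 6, 4) (insufficient R2 and R3)
Never able to finish: P4, P1, P6 and P3.


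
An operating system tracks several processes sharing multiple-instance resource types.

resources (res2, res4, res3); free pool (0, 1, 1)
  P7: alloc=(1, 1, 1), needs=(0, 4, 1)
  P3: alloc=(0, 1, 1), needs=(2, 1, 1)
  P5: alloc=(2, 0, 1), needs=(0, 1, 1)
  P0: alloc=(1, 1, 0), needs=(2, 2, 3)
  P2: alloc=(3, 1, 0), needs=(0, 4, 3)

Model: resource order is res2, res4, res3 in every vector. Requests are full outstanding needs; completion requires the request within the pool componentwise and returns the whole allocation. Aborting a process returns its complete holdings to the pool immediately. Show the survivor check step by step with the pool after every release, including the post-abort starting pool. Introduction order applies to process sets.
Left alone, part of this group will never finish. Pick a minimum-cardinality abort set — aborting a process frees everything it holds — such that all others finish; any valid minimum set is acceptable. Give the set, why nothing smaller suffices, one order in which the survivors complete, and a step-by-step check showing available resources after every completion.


Minimum abort set: P2.
Key observation: the returned (3, 1, 0) from P2 is what brings P7 — unrunnable before, under any order — into play at step 4.
No smaller set exists: with zero aborts the deadlock remains.
One survivor order: P3, P5, P0, P7. Check, step by step (post-abort pool first):
  pool = (3, 2, 1)
  P3 needs (2, 1, 1) <= (3, 2, 1) -> finishes; pool += (0, 1, 1) = (3, 3, 2)
  P5 needs (0, 1, 1) <= (3, 3, 2) -> finishes; pool += (2, 0, 1) = (5, 3, 3)
  P0 needs (2, 2, 3) <= (5, 3, 3) -> finishes; pool += (1, 1, 0) = (6, 4, 3)
  P7 needs (0, 4, 1) <= (6, 4, 3) -> finishes; pool += (1, 1, 1) = (7, 5, 4)


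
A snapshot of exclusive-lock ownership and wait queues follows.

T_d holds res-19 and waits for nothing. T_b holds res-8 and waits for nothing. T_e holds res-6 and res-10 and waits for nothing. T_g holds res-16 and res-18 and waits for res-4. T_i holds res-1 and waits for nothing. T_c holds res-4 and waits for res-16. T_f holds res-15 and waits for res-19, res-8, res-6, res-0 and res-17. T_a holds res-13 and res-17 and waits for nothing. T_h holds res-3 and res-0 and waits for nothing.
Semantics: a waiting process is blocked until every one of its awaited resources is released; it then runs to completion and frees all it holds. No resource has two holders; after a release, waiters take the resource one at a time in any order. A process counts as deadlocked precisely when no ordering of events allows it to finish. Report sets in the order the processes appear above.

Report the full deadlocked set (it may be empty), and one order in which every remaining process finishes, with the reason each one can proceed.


The deadlocked set is T_g and T_c.
Key observation: T_g -> T_c -> T_g is a circular wait — nothing in it can go first; no other process is dragged down with it.
One completion order for the rest: T_e, T_i, T_b, T_h, T_a, T_d, T_f.
Check, step by step:
  T_e: no waits; runs immediately, freeing res-6 and res-10
  T_i: no waits; runs immediately, freeing res-1
  T_b: no waits; runs immediately, freeing res-8
  T_h: no waits; runs immediately, freeing res-3 and res-0
  T_a: no waits; runs immediately, freeing res-13 and res-17
  T_d: no waits; runs immediately, freeing res-19
  T_f waits on res-19, res-8, res-6, res-0 and res-17 — all released -> runs and releases res-15


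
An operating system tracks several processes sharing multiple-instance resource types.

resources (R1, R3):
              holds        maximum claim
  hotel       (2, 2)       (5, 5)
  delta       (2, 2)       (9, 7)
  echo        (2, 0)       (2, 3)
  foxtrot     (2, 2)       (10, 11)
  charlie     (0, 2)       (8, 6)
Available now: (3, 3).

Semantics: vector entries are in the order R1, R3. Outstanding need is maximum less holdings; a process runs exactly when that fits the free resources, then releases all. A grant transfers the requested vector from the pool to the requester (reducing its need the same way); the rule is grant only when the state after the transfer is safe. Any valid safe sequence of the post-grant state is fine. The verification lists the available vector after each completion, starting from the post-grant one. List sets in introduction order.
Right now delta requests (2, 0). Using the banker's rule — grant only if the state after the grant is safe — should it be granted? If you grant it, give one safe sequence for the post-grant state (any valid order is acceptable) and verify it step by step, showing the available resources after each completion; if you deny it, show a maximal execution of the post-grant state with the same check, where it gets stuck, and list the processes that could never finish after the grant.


GRANT. The post-grant state is safe; one safe sequence: echo, hotel, delta, charlie, foxtrot.
Key observation: with (1, 3) left after the transfer, echo can run at once — the state stays safe.
Verifying the post-grant state step by step:
  pool = (1, 3)
  echo: need (0, 3) fits (1, 3); releases (2, 0), pool now (3, 3)
  hotel: need (3, 3) fits (3, 3); releases (2, 2), pool now (5, 5)
  delta: need (5, 5) fits (5, 5); releases (4, 2), pool now (9, 7)
  charlie: need (8, 4) fits (9, 7); releases (0, 2), pool now (9, 9)
  foxtrot: need (8, 9) fits (9, 9); releases (2, 2), pool now (11, 11)


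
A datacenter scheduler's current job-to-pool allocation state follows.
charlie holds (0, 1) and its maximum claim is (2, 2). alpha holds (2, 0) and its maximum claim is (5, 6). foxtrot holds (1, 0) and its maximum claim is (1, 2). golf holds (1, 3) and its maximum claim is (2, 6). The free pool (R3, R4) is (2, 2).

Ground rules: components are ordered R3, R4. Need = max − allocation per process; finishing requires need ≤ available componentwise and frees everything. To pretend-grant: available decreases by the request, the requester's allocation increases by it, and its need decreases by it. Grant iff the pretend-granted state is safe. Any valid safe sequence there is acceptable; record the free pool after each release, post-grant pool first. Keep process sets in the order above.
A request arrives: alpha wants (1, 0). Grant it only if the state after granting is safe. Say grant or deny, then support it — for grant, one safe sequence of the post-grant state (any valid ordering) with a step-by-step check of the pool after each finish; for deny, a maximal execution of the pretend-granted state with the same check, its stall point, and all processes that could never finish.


GRANT — the state after the grant stays safe, e.g. via foxtrot, charlie, golf, alpha.
Key observation: after the grant the pool drops to (1, 2), which still lets foxtrot finish first and unwind the rest.
Step-by-step check of the post-grant state:
  pool = (1, 2)
  foxtrot needs (0, 2) <= (1, 2) -> finishes; pool += (1, 0) = (2, 2)
  charlie needs (2, 1) <= (2, 2) -> finishes; pool += (0, 1) = (2, 3)
  golf needs (1, 3) <= (2, 3) -> finishes; pool += (1, 3) = (3, 6)
  alpha needs (2, 6) <= (3, 6) -> finishes; pool += (3, 0) = (6, 6)


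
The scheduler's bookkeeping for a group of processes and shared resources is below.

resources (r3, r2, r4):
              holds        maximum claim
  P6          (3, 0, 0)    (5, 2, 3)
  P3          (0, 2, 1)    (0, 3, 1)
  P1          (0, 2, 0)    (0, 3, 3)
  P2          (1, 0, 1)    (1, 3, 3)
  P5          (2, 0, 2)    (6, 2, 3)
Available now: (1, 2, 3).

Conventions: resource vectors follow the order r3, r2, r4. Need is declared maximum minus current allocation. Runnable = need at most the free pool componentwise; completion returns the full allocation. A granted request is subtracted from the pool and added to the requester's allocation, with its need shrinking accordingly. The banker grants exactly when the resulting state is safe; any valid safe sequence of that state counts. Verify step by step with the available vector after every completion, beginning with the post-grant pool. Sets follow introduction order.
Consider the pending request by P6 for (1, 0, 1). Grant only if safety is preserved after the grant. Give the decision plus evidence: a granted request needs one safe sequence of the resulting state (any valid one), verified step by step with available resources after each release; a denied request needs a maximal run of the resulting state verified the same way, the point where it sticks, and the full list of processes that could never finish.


GRANT. The post-grant state is safe; one safe sequence: P3, P2, P1, P6, P5.
Key observation: the grant leaves (0, 2, 2) free — enough for P3, whose release restarts the cascade.
Step-by-step check of the post-grant state:
  pool = (0, 2, 2)
  run P3 (needs (0, 1, 0), free (0, 2, 2)); after release of (0, 2, 1) the pool is (0, 4, 3)
  run P2 (needs (0, 3, 2), free (0, 4, 3)); after release of (1, 0, 1) the pool is (1, 4, 4)
  run P1 (needs (0, 1, 3), free (1, 4, 4)); after release of (0, 2, 0) the pool is (1, 6, 4)
  run P6 (needs (1, 2, 2), free (1, 6, 4)); after release of (4, 0, 1) the pool is (5, 6, 5)
  run P5 (needs (4, 2, 1), free (5, 6, 5)); after release of (2, 0, 2) the pool is (7, 6, 7)


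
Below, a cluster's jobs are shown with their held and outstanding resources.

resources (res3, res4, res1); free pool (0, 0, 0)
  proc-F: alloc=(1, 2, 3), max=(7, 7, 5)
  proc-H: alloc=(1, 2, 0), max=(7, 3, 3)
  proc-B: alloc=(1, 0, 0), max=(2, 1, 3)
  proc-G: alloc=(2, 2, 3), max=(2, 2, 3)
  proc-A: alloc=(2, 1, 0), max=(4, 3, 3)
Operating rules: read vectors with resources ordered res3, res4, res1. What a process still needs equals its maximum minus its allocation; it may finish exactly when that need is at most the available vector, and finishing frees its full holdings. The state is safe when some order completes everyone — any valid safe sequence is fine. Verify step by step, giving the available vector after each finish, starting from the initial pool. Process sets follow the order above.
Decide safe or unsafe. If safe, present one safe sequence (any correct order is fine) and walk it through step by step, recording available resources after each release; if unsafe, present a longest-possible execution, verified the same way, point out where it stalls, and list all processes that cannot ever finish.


UNSAFE.
Key observation: the wall is res3: completing proc-G, proc-A, proc-B brings the pool only to (5, 3, 3), and all the rest need more.
Going as far as possible: proc-G, proc-A, proc-B; after that, nothing fits. Step-by-step check:
  pool = (0, 0, 0)
  run proc-G (needs (0, 0, 0), free (0, 0, 0)); after release of (2, 2, 3) the pool is (2, 2, 3)
  run proc-A (needs (2, 2, 3), free (2, 2, 3)); after release of (2, 1, 0) the pool is (4, 3, 3)
  run proc-B (needs (1, 1, 3), free (4, 3, 3)); after release of (1, 0, 0) the pool is (5, 3, 3)
  proc-F still needs (6, 5, 2) but only (5, 3, 3) is free — short on res3 and res4
  proc-H still needs (6, 1, 3) but only (5, 3, 3) is free — short on res3
Never able to finish: proc-F and proc-H.


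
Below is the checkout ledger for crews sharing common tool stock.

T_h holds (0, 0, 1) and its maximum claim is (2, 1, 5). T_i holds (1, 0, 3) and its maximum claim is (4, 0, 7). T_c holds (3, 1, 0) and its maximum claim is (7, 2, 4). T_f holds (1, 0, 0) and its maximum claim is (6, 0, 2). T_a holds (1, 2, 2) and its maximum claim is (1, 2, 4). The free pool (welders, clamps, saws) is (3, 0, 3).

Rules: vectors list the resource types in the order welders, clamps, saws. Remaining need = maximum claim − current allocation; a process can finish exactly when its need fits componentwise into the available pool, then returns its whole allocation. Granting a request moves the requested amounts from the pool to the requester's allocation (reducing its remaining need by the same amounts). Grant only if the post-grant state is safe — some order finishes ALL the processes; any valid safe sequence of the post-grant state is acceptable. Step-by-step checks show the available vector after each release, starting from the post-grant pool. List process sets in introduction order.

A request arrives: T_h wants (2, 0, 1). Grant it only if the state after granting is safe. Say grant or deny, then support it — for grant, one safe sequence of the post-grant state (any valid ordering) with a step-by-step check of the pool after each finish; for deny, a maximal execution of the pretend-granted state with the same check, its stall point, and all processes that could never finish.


GRANT — the state after the grant stays safe, e.g. via T_a, T_h, T_i, T_f, T_c.
Key observation: with (1, 0, 2) left after the transfer, T_a can run at once — the state stays safe.
Check on the post-grant state, step by step:
  pool = (1, 0, 2)
  run T_a (needs (0, 0, 2), free (1, 0, 2)); after release of (1, 2, 2) the pool is (2, 2, 4)
  run T_h (needs (0, 1, 3), free (2, 2, 4)); after release of (2, 0, 2) the pool is (4, 2, 6)
  run T_i (needs (3, 0, 4), free (4, 2, 6)); after release of (1, 0, 3) the pool is (5, 2, 9)
  run T_f (needs (5, 0, 2), free (5, 2, 9)); after release of (1, 0, 0) the pool is (6, 2, 9)
  run T_c (needs (4, 1, 4), free (6, 2, 9)); after release of (3, 1, 0) the pool is (9, 3, 9)


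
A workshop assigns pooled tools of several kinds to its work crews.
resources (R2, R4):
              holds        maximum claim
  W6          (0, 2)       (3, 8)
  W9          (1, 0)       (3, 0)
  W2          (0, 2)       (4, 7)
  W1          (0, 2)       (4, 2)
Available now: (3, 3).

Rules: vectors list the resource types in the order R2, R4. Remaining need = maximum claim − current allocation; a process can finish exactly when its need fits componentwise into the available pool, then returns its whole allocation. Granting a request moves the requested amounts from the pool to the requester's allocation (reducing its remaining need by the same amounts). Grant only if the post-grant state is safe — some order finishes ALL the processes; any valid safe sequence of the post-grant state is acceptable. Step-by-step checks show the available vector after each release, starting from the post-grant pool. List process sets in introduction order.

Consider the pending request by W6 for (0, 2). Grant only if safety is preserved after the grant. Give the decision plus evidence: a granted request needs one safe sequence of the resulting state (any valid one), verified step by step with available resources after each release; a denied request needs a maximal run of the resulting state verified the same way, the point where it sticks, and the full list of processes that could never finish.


DENY: after the grant no complete ordering would exist.
Key observation: W9, W1 can finish, but then (4, 3) is all there is, and the blocked group's R4 demands exceed it.
Pretend the grant happened; the run W9, W1 goes as far as possible. Walking it through:
  pool = (3, 1)
  run W9 (needs (2, 0), free (3, 1)); after release of (1, 0) the pool is (4, 1)
  run W1 (needs (4, 0), free (4, 1)); after release of (0, 2) the pool is (4, 3)
  W6 still needs (3, 4) but only (4, 3) is free — short on R4
  W2 still needs (4, 5) but only (4, 3) is free — short on R4
Processes that could never finish after the grant: W6 and W2.


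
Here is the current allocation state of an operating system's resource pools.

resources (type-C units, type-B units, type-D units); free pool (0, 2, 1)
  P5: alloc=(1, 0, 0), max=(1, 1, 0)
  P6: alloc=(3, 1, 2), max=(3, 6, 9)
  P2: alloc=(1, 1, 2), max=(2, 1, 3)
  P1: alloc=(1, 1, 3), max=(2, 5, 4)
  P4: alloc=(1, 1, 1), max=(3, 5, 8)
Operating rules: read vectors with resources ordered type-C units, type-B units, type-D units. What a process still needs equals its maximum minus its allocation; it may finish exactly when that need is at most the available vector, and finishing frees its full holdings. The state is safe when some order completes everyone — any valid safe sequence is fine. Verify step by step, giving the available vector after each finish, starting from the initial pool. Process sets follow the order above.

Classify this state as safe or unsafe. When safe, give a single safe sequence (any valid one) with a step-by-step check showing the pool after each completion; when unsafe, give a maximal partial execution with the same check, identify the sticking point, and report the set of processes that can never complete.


The state is UNSAFE.
Key observation: P5, P2 can finish, but then (2, 3, 3) is all there is, and the blocked group's type-B units demands exceed it.
A maximal execution: P5, P2 — then nothing else fits. Step-by-step check:
  pool = (0, 2, 1)
  P5: need (0, 1, 0) fits (0, 2, 1); releases (1, 0, 0), pool now (1, 2, 1)
  P2: need (1, 0, 1) fits (1, 2, 1); releases (1, 1, 2), pool now (2, 3, 3)
  P6 cannot run: need (0, 5, 7) vs free (2, 3, 3) (insufficient type-B units and type-D units)
  P1 cannot run: need (1, 4, 1) vs free (2, 3, 3) (insufficient type-B units)
  P4 cannot run: need (2, 4, 7) vs free (2, 3, 3) (insufficient type-B units and type-D units)
Never able to finish: P6, P1 and P4.


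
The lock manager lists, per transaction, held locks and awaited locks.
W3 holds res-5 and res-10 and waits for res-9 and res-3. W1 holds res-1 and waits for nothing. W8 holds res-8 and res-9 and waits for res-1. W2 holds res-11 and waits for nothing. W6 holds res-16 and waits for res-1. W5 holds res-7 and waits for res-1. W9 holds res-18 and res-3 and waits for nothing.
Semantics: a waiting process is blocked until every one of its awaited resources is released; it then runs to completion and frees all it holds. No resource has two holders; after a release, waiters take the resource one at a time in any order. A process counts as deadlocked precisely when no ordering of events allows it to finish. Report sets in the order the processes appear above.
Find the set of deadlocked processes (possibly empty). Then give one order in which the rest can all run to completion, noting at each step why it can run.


The deadlocked set is empty.
Key observation: although several processes wait, no cycle exists — each chain bottoms out at a free runner.
A valid finishing order for the others: W9, W1, W6, W5, W2, W8, W3.
Walking it through:
  W9 waits on nothing -> runs at once and releases res-18 and res-3
  W1 waits on nothing -> runs at once and releases res-1
  W6: everything it awaited (res-1) is free; runs, freeing res-16
  W5: everything it awaited (res-1) is free; runs, freeing res-7
  W2 waits on nothing -> runs at once and releases res-11
  W8: everything it awaited (res-1) is free; runs, freeing res-8 and res-9
  W3: everything it awaited (res-9 and res-3) is free; runs, freeing res-5 and res-10


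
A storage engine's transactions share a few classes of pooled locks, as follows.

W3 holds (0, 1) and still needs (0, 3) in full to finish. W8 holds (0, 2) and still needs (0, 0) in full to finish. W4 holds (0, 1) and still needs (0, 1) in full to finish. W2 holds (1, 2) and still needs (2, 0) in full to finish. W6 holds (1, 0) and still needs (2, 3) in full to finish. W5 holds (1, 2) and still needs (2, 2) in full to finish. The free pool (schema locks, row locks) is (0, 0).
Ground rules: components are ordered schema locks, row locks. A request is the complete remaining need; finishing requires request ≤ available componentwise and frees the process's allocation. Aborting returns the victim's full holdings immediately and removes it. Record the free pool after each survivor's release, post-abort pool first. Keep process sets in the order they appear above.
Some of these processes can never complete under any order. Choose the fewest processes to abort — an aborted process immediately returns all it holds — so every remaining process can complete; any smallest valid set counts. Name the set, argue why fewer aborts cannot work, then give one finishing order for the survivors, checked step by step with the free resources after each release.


The answer: abort W6 and W5.
Key observation: W2 was stuck for good until W6 and W5 gave back (2, 2); in the order shown it finishes at step 1.
Why nothing smaller works — every single abort fails: W3 alone leaves W2 blocked (short on schema locks); W8 alone leaves W2 blocked (short on schema locks); W4 alone leaves W2 blocked (short on schema locks); W2 alone leaves W6 blocked (short on schema locks); W6 alone leaves W2 blocked (short on schema locks); W5 alone leaves W2 blocked (short on schema locks).
The survivors complete as W2, W4, W3, W8. Walking it through (starting from the post-abort pool):
  pool = (2, 2)
  W2 needs (2, 0) <= (2, 2) -> finishes; pool += (1, 2) = (3, 4)
  W4 needs (0, 1) <= (3, 4) -> finishes; pool += (0, 1) = (3, 5)
  W3 needs (0, 3) <= (3, 5) -> finishes; pool += (0, 1) = (3, 6)
  W8 needs (0, 0) <= (3, 6) -> finishes; pool += (0, 2) = (3, 8)


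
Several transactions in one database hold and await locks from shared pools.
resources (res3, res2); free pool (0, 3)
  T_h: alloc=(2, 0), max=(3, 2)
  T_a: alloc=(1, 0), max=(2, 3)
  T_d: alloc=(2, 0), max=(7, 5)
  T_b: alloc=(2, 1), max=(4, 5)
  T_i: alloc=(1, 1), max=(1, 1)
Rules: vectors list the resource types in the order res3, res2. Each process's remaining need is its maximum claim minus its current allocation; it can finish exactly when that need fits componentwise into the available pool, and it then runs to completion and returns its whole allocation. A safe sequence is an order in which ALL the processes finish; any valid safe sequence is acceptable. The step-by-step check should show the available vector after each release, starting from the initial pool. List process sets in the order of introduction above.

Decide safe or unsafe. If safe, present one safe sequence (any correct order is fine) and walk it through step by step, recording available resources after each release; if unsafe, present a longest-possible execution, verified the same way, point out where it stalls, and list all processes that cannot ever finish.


The state is SAFE; one workable sequence: T_i, T_a, T_h, T_b, T_d.
Key observation: reading the order forward, T_a is the first process whose need (1, 3) meets the free pool (1, 4) exactly on a resource it requests.
Check, step by step:
  pool = (0, 3)
  T_i needs (0, 0) <= (0, 3) -> finishes; pool += (1, 1) = (1, 4)
  T_a needs (1, 3) <= (1, 4) -> finishes; pool += (1, 0) = (2, 4)
  T_h needs (1, 2) <= (2, 4) -> finishes; pool += (2, 0) = (4, 4)
  T_b needs (2, 4) <= (4, 4) -> finishes; pool += (2, 1) = (6, 5)
  T_d needs (5, 5) <= (6, 5) -> finishes; pool += (2, 0) = (8, 5)


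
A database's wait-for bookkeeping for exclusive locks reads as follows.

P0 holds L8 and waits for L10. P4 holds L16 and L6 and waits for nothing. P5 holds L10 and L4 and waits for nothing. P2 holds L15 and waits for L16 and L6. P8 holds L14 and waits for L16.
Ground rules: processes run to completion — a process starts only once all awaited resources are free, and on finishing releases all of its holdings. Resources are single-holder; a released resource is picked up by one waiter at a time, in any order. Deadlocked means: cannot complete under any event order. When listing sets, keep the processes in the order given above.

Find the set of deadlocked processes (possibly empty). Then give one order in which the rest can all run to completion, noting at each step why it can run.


Nothing here is deadlocked.
Key observation: the wait graph is acyclic; completion cascades from the unblocked processes through everyone else.
One completion order for the rest: P5, P4, P2, P8, P0.
Walking it through:
  P5 waits on nothing -> runs at once and releases L10 and L4
  P4 waits on nothing -> runs at once and releases L16 and L6
  P2: everything it awaited (L16 and L6) is free; runs, freeing L15
  P8: everything it awaited (L16) is free; runs, freeing L14
  P0: everything it awaited (L10) is free; runs, freeing L8


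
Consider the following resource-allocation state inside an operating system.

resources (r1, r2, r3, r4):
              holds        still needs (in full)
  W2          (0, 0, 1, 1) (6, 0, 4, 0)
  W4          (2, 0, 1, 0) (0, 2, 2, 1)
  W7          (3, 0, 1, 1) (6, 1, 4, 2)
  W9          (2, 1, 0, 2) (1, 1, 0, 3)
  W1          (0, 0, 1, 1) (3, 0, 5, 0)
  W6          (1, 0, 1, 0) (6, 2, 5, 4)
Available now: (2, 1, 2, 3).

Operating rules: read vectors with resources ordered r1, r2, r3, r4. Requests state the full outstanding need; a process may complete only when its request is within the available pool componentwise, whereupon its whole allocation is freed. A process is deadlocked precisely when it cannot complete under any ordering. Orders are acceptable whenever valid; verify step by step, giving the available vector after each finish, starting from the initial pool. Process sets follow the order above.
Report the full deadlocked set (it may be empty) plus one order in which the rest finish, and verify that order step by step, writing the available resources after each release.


Deadlocked set: W2, W7, W1 and W6.
Key observation: W9, W4 can finish, but then (6, 2, 3, 5) is all there is, and the blocked group's r3 demands exceed it.
The rest can finish in the order W9, W4. Verifying each step:
  pool = (2, 1, 2, 3)
  run W9 (needs (1, 1, 0, 3), free (2, 1, 2, 3)); after release of (2, 1, 0, 2) the pool is (4, 2, 2, 5)
  run W4 (needs (0, 2, 2, 1), free (4, 2, 2, 5)); after release of (2, 0, 1, 0) the pool is (6, 2, 3, 5)
None of the blocked processes ever fits:
  W2 cannot run: need (6, 0, 4, 0) vs free (6, 2, 3, 5) (insufficient r3)
  W7 cannot run: need (6, 1, 4, 2) vs free (6, 2, 3, 5) (insufficient r3)
  W1 cannot run: need (3, 0, 5, 0) vs free (6, 2, 3, 5) (insufficient r3)
  W6 cannot run: need (6, 2, 5, 4) vs free (6, 2, 3, 5) (insufficient r3)


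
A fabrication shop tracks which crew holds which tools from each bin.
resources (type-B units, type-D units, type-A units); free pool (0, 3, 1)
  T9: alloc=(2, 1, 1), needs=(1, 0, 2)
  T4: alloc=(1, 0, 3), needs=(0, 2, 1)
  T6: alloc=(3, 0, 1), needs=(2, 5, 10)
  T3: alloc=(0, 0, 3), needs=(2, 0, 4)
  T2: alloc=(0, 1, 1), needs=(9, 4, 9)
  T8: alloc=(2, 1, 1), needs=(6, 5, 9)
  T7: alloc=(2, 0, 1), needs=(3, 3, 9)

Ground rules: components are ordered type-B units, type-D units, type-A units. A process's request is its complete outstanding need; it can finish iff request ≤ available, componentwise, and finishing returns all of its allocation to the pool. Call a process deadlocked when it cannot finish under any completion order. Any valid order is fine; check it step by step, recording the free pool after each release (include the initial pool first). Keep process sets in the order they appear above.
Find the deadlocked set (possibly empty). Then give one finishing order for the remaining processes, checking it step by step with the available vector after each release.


Deadlocked set: T6, T2, T8 and T7.
Key observation: T4, T9, T3 can finish, but then (3, 4, 8) is all there is, and the blocked group's type-A units demands exceed it.
One completion order for the rest: T4, T9, T3. Step-by-step check:
  pool = (0, 3, 1)
  T4 needs (0, 2, 1) <= (0, 3, 1) -> finishes; pool += (1, 0, 3) = (1, 3, 4)
  T9 needs (1, 0, 2) <= (1, 3, 4) -> finishes; pool += (2, 1, 1) = (3, 4, 5)
  T3 needs (2, 0, 4) <= (3, 4, 5) -> finishes; pool += (0, 0, 3) = (3, 4, 8)
None of the blocked processes ever fits:
  T6 cannot run: need (2, 5, 10) vs free (3, 4, 8) (insufficient type-D units and type-A units)
  T2 cannot run: need (9, 4, 9) vs free (3, 4, 8) (insufficient type-B units and type-A units)
  T8 cannot run: need (6, 5, 9) vs free (3, 4, 8) (insufficient type-B units, type-D units and type-A units)
  T7 cannot run: need (3, 3, 9) vs free (3, 4, 8) (insufficient type-A units)
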